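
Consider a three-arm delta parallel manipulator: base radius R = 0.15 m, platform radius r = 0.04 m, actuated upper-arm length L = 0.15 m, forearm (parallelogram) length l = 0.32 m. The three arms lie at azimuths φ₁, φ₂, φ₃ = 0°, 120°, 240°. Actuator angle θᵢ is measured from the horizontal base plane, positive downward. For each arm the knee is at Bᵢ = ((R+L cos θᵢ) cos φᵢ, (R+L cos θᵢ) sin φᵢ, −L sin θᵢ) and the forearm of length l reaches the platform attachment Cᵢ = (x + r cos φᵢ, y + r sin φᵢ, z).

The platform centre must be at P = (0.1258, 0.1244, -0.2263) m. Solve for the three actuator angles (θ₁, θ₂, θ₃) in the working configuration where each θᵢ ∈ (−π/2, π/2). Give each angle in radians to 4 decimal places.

φ1=0.0° → target in arm frame (0.1258, 0.1244)
  A=-0.0158, B=-0.2263, C=(l²−L²−A²−y'²−z²)/(2L)=0.0432
  √(A²+B²)=0.2269;  θ1 = -1.6405+1.3791 ≈ -0.2614
arm 2 (φ=120.0°): x'=0.0448, y'=-0.1711
  A cos θ + B sin θ = C:  0.0652·cos θ + -0.2263·sin θ = -0.0162
  γ=atan2(-0.2263,0.0652)=-1.2904;  ψ=arccos(-0.0686)=1.6395;  θ2=γ+ψ≈0.3491
arm 3 (φ=240.0°): x'=-0.1706, y'=0.0467
  A cos θ + B sin θ = C:  0.2806·cos θ + -0.2263·sin θ = -0.1742
  θ3 = atan2(B,A) + arccos(C/0.3605) = 1.3964

θ₁ = -0.2614, θ₂ = 0.3491, θ₃ = 1.3964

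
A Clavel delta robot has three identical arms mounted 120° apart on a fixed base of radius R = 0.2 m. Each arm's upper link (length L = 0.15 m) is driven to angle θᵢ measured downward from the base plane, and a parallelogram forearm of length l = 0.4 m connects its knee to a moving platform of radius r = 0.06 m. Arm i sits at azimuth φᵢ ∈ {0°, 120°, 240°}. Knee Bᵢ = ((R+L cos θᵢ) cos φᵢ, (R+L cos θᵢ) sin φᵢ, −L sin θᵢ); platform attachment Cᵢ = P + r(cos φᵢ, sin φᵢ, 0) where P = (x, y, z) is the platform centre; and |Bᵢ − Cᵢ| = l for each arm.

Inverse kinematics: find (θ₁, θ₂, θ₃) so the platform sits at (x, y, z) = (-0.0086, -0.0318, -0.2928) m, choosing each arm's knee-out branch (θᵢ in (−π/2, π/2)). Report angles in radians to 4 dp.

φ1=0.0° → target in arm frame (-0.0086, -0.0318)
  A=0.1486, B=-0.2928, C=(l²−L²−A²−y'²−z²)/(2L)=0.0956
  √(A²+B²)=0.3284;  θ1 = -1.1012+1.2754 ≈ 0.1743
φ2=120.0° → target in arm frame (-0.0232, 0.0233)
  A=0.1632, B=-0.2928, C=(l²−L²−A²−y'²−z²)/(2L)=0.0819
  √(A²+B²)=0.3352;  θ2 = -1.0622+1.3239 ≈ 0.2617
φ3=240.0° → target in arm frame (0.0318, 0.0085)
  e−x'=0.1082;  (l²−L²−(e−x')²−y'²−z²)/2L = 0.1333
  √(A²+B²)=0.3121;  θ3 = -1.2169+1.1295 ≈ -0.0875

θ₁ = 0.1743, θ₂ = 0.2617, θ₃ = -0.0875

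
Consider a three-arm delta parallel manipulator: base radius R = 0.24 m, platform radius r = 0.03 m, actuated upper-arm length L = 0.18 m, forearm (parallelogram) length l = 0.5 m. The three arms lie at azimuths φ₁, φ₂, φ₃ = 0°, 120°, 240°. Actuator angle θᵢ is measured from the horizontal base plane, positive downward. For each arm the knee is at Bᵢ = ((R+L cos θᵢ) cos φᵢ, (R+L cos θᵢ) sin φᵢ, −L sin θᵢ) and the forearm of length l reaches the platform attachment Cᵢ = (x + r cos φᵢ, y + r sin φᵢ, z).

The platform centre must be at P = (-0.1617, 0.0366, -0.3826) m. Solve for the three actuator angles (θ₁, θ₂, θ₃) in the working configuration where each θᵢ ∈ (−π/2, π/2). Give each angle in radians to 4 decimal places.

φ1=0.0° → target in arm frame (-0.1617, 0.0366)
  A=0.3717, B=-0.3826, C=(l²−L²−A²−y'²−z²)/(2L)=-0.1897
  θ1 = atan2(B,A) + arccos(C/0.5334) = 1.1345
arm 2 (φ=120.0°): x'=0.1125, y'=0.1217
  A=0.0975, B=-0.3826, C=(l²−L²−A²−y'²−z²)/(2L)=0.1303
  γ=atan2(-0.3826,0.0975)=-1.3214;  ψ=arccos(0.3300)=1.2345;  θ2=γ+ψ≈-0.0869
rotate P by −φ3: (0.0492, -0.1583, -0.3826)
  A cos θ + B sin θ = C:  0.1608·cos θ + -0.3826·sin θ = 0.0563
  θ3 = atan2(B,A) + arccos(C/0.4150) = 0.2619

θ₁ = 1.1345, θ₂ = -0.0869, θ₃ = 0.2619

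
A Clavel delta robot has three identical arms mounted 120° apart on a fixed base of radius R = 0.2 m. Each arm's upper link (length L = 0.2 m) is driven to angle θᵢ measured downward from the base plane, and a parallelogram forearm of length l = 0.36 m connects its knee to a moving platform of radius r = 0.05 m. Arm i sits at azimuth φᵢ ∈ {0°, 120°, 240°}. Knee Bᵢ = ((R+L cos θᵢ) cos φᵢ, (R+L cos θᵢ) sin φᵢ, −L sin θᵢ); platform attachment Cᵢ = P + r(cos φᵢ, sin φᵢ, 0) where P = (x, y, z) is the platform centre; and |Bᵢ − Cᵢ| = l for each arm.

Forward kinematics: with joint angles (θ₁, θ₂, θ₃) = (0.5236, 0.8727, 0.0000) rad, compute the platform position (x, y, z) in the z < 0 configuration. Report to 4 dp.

(-0.0029, -0.0835, -0.2275)

arm 1 at φ=0.0°: e+L cos θ1 = 0.3232;  centre 1 = (0.3232, 0.0000, -0.1000)
φ2=120.0°: virtual centre (-0.1393, 0.2412, -0.1532), radius l
centre 3 = (0.3500·cos240.0°, 0.3500·sin240.0°, 0.0000) = (-0.1750, -0.3031, 0.0000)
subtract pairs → two planes through P
plane₁₂: -0.9250x+0.4825y+-0.1064z = -0.0134
Cramer: x(z) = 0.0041+0.0307z;  y(z) = -0.0200+0.2795z
into |P−centre ₁|² = l²: 1.0790z² + 0.1693z + -0.0174 = 0;  Δ = 0.1036;  z = -0.2275 or 0.0707 → z<0 root = -0.2275
x = -0.0029, y = -0.0835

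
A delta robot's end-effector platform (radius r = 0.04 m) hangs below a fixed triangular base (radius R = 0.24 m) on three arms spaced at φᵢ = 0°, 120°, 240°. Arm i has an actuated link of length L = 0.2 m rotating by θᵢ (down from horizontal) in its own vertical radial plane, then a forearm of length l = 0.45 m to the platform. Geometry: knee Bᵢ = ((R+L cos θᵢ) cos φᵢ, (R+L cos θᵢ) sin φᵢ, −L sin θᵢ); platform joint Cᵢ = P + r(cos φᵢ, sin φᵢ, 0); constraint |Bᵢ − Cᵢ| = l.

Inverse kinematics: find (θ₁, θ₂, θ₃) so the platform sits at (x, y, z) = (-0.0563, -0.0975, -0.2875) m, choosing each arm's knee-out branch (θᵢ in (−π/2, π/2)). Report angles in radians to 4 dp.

θ₁ = 0.6979, θ₂ = 0.6979, θ₃ = -0.3492

rotate P by −φ1: (-0.0563, -0.0975, -0.2875)
  e−x'=0.2563;  (l²−L²−(e−x')²−y'²−z²)/2L = 0.0116
  √(A²+B²)=0.3852;  θ1 = -0.8427+1.5406 ≈ 0.6979
rotate P by −φ2: (-0.0563, 0.0975, -0.2875)
  A=0.2563, B=-0.2875, C=(l²−L²−A²−y'²−z²)/(2L)=0.0116
  √(A²+B²)=0.3851;  θ2 = -0.8427+1.5406 ≈ 0.6979
φ3=240.0° → target in arm frame (0.1126, 0.0000)
  e−x'=0.0874;  (l²−L²−(e−x')²−y'²−z²)/2L = 0.1805
  γ=atan2(-0.2875,0.0874)=-1.2756;  ψ=arccos(0.6007)=0.9264;  θ3=γ+ψ≈-0.3492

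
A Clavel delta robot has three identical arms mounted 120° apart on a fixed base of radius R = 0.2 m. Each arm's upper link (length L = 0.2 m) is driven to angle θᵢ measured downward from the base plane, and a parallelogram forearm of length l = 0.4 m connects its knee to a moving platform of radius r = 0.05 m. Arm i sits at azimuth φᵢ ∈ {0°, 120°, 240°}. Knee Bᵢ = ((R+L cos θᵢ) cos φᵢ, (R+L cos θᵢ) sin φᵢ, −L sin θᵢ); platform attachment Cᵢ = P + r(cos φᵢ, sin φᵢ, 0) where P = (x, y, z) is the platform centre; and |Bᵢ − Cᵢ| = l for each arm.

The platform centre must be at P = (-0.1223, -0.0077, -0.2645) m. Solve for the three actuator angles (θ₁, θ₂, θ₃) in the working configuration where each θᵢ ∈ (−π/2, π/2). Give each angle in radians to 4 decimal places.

θ₁ = 0.9598, θ₂ = 0.0870, θ₃ = 0.0000

φ1=0.0° → target in arm frame (-0.1223, -0.0077)
  A cos θ + B sin θ = C:  0.2723·cos θ + -0.2645·sin θ = -0.0604
  θ1 = atan2(B,A) + arccos(C/0.3796) = 0.9598
arm 2 (φ=120.0°): x'=0.0545, y'=0.1098
  A cos θ + B sin θ = C:  0.0955·cos θ + -0.2645·sin θ = 0.0722
  θ2 = atan2(B,A) + arccos(C/0.2812) = 0.0870
φ3=240.0° → target in arm frame (0.0678, -0.1021)
  A cos θ + B sin θ = C:  0.0822·cos θ + -0.2645·sin θ = 0.0822
  γ=atan2(-0.2645,0.0822)=-1.2695;  ψ=arccos(0.2967)=1.2696;  θ3=γ+ψ≈0.0000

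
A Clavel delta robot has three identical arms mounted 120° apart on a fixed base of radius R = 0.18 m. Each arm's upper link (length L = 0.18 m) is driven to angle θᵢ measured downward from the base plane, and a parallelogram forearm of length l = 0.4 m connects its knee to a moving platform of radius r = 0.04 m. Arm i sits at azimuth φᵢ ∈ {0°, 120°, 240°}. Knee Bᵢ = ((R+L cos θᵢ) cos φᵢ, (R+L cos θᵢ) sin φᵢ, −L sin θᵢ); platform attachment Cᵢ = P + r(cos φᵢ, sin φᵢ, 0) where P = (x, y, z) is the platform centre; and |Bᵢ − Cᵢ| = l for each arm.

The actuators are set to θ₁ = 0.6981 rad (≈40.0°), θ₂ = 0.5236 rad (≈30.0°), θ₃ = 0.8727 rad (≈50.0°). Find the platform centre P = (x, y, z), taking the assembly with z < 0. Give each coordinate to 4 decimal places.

(0.0012, 0.0519, -0.3999)

centre 1 = (0.2779·cos0.0°, 0.2779·sin0.0°, -0.1157) = (0.2779, 0.0000, -0.1157)
φ2=120.0°: virtual centre (-0.1479, 0.2562, -0.0900), radius l
φ3=240.0°: virtual centre (-0.1278, -0.2214, -0.1379), radius l
subtract pairs → two planes through P
[-0.8517 0.5125 0.0514]·P = 0.0050;  [-0.8115 -0.4429 -0.0444]·P = -0.0062
Cramer: x(z) = 0.0012+0.0000z;  y(z) = 0.0118-0.1003z
quadratic in z: (1.0101)z²+(0.2290)z+(-0.0699)=0, √Δ=0.5787 → z ∈ {-0.3999, 0.1731}; z = -0.3999 (taking z<0)
x = 0.0012, y = 0.0519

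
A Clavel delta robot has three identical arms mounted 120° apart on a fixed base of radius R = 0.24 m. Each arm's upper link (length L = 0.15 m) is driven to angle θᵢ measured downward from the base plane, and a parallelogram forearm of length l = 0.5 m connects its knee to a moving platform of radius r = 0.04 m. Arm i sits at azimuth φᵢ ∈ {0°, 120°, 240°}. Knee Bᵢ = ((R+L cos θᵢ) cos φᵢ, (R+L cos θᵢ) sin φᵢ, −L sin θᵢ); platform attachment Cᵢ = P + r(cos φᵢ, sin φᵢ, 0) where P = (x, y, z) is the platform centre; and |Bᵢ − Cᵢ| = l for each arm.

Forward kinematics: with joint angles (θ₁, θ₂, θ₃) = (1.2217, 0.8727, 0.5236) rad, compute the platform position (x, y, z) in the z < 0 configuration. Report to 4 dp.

(-0.0858, -0.0470, -0.5072)

arm 1 at φ=0.0°: ρ1 = 0.2513;  O1 = (0.2513, 0.0000, -0.1410)
arm 2 at φ=120.0°: ρ2 = 0.2964;  O2 = (-0.1482, 0.2567, -0.1149)
arm 3 at φ=240.0°: ρ3 = 0.3299;  O3 = (-0.1650, -0.2857, -0.0750)
subtract pairs → two planes through P
[-0.7990 0.5134 0.0521]·P = 0.0180;  [-0.8325 -0.5714 0.1319]·P = 0.0314
det = 0.8840;  x = -0.0299+0.1103z,  y = -0.0114+0.0702z
quadratic in z: (1.0171)z²+(0.2183)z+(-0.1509)=0, √Δ=0.8134 → z ∈ {-0.5072, 0.2926}; z = -0.5072 (taking z<0)
x = -0.0858, y = -0.0470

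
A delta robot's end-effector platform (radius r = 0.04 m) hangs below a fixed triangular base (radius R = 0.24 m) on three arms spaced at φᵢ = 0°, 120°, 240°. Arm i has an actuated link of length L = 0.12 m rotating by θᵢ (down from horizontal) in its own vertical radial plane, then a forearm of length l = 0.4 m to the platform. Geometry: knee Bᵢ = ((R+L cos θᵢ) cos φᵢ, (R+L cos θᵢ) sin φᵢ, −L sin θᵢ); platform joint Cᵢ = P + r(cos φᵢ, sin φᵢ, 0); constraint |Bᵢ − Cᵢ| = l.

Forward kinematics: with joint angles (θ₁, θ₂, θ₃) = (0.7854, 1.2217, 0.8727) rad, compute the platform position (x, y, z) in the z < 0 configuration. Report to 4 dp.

O1 = (0.2849·cos0.0°, 0.2849·sin0.0°, -0.0849) = (0.2849, 0.0000, -0.0849)
arm 2 at φ=120.0°: (R−r)+L cos θ2 = 0.2410;  O2 = (-0.1205, 0.2088, -0.1128)
O3 = (0.2771·cos240.0°, 0.2771·sin240.0°, -0.0919) = (-0.1386, -0.2400, -0.0919)
|O₂|²−|O₁|² = -0.0175;  |O₃|²−|O₁|² = -0.0031
[-0.8108 0.4175 -0.0558]·P = -0.0175;  [-0.8468 -0.4800 -0.0142]·P = -0.0031
Cramer: x(z) = 0.0131-0.0440z;  y(z) = -0.0166+0.0482z
quadratic in z: (1.0043)z²+(0.1920)z+(-0.0787)=0, √Δ=0.5940 → z ∈ {-0.3913, 0.2001}; z = -0.3913 (taking z<0)
x = 0.0303, y = -0.0355

(0.0303, -0.0355, -0.3913)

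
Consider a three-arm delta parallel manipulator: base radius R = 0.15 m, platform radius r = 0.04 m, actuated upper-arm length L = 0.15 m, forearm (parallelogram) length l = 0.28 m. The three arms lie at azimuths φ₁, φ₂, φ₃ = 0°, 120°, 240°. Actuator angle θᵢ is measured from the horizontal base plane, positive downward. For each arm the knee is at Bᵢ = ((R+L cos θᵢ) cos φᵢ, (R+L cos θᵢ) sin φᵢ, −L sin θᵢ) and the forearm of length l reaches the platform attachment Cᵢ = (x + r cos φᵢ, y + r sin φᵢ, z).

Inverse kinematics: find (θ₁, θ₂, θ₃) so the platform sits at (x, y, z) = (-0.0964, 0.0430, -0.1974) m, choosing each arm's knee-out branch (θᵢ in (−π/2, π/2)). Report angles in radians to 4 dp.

θ₁ = 1.1346, θ₂ = -0.0870, θ₃ = 0.5239

φ1=0.0° → target in arm frame (-0.0964, 0.0430)
  A cos θ + B sin θ = C:  0.2064·cos θ + -0.1974·sin θ = -0.0917
  θ1 = atan2(B,A) + arccos(C/0.2856) = 1.1346
rotate P by −φ2: (0.0854, 0.0620, -0.1974)
  A=0.0246, B=-0.1974, C=(l²−L²−A²−y'²−z²)/(2L)=0.0416
  γ=atan2(-0.1974,0.0246)=-1.4470;  ψ=arccos(0.2093)=1.3600;  θ2=γ+ψ≈-0.0870
rotate P by −φ3: (0.0110, -0.1050, -0.1974)
  A cos θ + B sin θ = C:  0.0990·cos θ + -0.1974·sin θ = -0.0130
  √(A²+B²)=0.2209;  θ3 = -1.1058+1.6297 ≈ 0.5239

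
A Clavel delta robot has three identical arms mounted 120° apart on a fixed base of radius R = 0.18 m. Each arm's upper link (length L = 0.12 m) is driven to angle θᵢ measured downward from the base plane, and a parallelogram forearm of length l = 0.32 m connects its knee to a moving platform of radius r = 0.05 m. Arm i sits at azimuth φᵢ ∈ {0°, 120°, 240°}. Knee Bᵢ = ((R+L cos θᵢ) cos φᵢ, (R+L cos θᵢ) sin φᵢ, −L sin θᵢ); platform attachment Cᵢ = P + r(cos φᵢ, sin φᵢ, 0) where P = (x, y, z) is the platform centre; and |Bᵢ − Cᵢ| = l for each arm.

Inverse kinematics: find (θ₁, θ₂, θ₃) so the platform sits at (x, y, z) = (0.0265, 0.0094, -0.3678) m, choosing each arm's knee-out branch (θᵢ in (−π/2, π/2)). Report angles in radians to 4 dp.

rotate P by −φ1: (0.0265, 0.0094, -0.3678)
  A=0.1035, B=-0.3678, C=(l²−L²−A²−y'²−z²)/(2L)=-0.2420
  γ=atan2(-0.3678,0.1035)=-1.2965;  ψ=arccos(-0.6333)=2.2567;  θ1=γ+ψ≈0.9602
arm 2 (φ=120.0°): x'=-0.0051, y'=-0.0276
  A=0.1351, B=-0.3678, C=(l²−L²−A²−y'²−z²)/(2L)=-0.2762
  √(A²+B²)=0.3918;  θ2 = -1.2188+2.3532 ≈ 1.1344
φ3=240.0° → target in arm frame (-0.0214, 0.0182)
  A=0.1514, B=-0.3678, C=(l²−L²−A²−y'²−z²)/(2L)=-0.2939
  √(A²+B²)=0.3977;  θ3 = -1.1803+2.4022 ≈ 1.2218

θ₁ = 0.9602, θ₂ = 1.1344, θ₃ = 1.2218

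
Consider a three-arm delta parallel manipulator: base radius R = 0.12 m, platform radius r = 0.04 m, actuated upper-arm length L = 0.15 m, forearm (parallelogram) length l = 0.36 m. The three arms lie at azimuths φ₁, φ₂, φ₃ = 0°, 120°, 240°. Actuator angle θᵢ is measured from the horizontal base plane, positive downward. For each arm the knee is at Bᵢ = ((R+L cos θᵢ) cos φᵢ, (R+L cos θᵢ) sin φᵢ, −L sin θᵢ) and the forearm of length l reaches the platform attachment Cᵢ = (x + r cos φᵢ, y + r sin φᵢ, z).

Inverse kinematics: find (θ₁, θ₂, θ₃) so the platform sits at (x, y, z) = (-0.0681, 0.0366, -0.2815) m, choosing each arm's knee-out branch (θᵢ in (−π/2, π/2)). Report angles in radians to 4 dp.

arm 1 (φ=0.0°): x'=-0.0681, y'=0.0366
  A=0.1481, B=-0.2815, C=(l²−L²−A²−y'²−z²)/(2L)=0.0153
  √(A²+B²)=0.3181;  θ1 = -1.0865+1.5227 ≈ 0.4363
rotate P by −φ2: (0.0657, 0.0407, -0.2815)
  A=0.0143, B=-0.2815, C=(l²−L²−A²−y'²−z²)/(2L)=0.0867
  θ2 = atan2(B,A) + arccos(C/0.2819) = -0.2620
arm 3 (φ=240.0°): x'=0.0024, y'=-0.0773
  A cos θ + B sin θ = C:  0.0776·cos θ + -0.2815·sin θ = 0.0529
  θ3 = atan2(B,A) + arccos(C/0.2920) = 0.0871

θ₁ = 0.4363, θ₂ = -0.2620, θ₃ = 0.0871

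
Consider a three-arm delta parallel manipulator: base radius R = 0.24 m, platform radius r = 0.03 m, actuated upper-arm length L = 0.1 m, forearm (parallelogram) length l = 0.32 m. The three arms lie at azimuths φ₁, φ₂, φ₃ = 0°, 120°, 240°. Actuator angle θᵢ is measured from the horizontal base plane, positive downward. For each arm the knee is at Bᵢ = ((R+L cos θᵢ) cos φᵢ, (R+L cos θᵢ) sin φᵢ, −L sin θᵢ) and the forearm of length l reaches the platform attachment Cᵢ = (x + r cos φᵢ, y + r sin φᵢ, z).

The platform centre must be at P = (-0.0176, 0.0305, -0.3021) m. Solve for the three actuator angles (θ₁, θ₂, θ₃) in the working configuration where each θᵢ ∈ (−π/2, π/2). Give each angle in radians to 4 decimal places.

θ₁ = 1.3962, θ₂ = 0.9595, θ₃ = 1.3964

φ1=0.0° → target in arm frame (-0.0176, 0.0305)
  A cos θ + B sin θ = C:  0.2276·cos θ + -0.3021·sin θ = -0.2580
  √(A²+B²)=0.3782;  θ1 = -0.9251+2.3214 ≈ 1.3962
arm 2 (φ=120.0°): x'=0.0352, y'=0.0000
  A=0.1748, B=-0.3021, C=(l²−L²−A²−y'²−z²)/(2L)=-0.1471
  θ2 = atan2(B,A) + arccos(C/0.3490) = 0.9595
rotate P by −φ3: (-0.0176, -0.0305, -0.3021)
  A=0.2276, B=-0.3021, C=(l²−L²−A²−y'²−z²)/(2L)=-0.2580
  θ3 = atan2(B,A) + arccos(C/0.3782) = 1.3964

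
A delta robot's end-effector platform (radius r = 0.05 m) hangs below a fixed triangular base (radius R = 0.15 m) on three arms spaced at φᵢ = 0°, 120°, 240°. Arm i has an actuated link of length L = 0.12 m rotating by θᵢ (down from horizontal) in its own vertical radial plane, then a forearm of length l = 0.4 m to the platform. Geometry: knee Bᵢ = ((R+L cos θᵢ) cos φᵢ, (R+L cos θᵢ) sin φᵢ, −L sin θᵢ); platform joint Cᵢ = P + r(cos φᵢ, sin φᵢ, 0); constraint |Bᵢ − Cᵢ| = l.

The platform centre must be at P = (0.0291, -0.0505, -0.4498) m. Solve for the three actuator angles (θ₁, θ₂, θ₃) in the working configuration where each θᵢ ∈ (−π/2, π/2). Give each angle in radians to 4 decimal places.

θ₁ = 0.7853, θ₂ = 1.1343, θ₃ = 0.7850

φ1=0.0° → target in arm frame (0.0291, -0.0505)
  A=0.0709, B=-0.4498, C=(l²−L²−A²−y'²−z²)/(2L)=-0.2679
  √(A²+B²)=0.4554;  θ1 = -1.4145+2.1998 ≈ 0.7853
arm 2 (φ=120.0°): x'=-0.0583, y'=0.0000
  A cos θ + B sin θ = C:  0.1583·cos θ + -0.4498·sin θ = -0.3407
  θ2 = atan2(B,A) + arccos(C/0.4768) = 1.1343
rotate P by −φ3: (0.0292, 0.0505, -0.4498)
  e−x'=0.0708;  (l²−L²−(e−x')²−y'²−z²)/2L = -0.2678
  γ=atan2(-0.4498,0.0708)=-1.4146;  ψ=arccos(-0.5882)=2.1996;  θ3=γ+ψ≈0.7850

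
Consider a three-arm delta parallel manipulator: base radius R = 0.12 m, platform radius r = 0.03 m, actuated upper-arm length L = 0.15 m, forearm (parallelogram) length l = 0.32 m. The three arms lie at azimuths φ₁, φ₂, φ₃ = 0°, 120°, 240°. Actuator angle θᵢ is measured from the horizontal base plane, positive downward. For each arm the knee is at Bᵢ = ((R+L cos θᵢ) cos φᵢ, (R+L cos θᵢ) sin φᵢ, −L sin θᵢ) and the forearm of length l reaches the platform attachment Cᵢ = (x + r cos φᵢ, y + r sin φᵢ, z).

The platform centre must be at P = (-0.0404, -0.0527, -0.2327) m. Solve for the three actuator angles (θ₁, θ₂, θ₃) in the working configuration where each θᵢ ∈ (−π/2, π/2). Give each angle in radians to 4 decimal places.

φ1=0.0° → target in arm frame (-0.0404, -0.0527)
  e−x'=0.1304;  (l²−L²−(e−x')²−y'²−z²)/2L = 0.0199
  √(A²+B²)=0.2667;  θ1 = -1.0600+1.4961 ≈ 0.4361
φ2=120.0° → target in arm frame (-0.0254, 0.0613)
  e−x'=0.1154;  (l²−L²−(e−x')²−y'²−z²)/2L = 0.0289
  θ2 = atan2(B,A) + arccos(C/0.2598) = 0.3491
φ3=240.0° → target in arm frame (0.0658, -0.0086)
  A cos θ + B sin θ = C:  0.0242·cos θ + -0.2327·sin θ = 0.0836
  θ3 = atan2(B,A) + arccos(C/0.2340) = -0.2622

θ₁ = 0.4361, θ₂ = 0.3491, θ₃ = -0.2622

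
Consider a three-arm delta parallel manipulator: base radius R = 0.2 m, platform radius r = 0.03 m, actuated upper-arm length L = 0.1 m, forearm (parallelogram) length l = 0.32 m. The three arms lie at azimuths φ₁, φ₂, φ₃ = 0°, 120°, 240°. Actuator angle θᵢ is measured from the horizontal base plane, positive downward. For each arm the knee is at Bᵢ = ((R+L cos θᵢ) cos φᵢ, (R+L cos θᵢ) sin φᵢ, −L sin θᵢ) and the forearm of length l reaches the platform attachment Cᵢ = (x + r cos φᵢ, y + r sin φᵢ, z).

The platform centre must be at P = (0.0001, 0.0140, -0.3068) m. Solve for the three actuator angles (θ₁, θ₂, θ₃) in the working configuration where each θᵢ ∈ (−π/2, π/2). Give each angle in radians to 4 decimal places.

θ₁ = 0.9602, θ₂ = 0.8729, θ₃ = 1.0478

arm 1 (φ=0.0°): x'=0.0001, y'=0.0140
  A cos θ + B sin θ = C:  0.1699·cos θ + -0.3068·sin θ = -0.1539
  √(A²+B²)=0.3507;  θ1 = -1.0651+2.0252 ≈ 0.9602
arm 2 (φ=120.0°): x'=0.0121, y'=-0.0071
  A cos θ + B sin θ = C:  0.1579·cos θ + -0.3068·sin θ = -0.1336
  θ2 = atan2(B,A) + arccos(C/0.3451) = 0.8729
φ3=240.0° → target in arm frame (-0.0122, -0.0069)
  e−x'=0.1822;  (l²−L²−(e−x')²−y'²−z²)/2L = -0.1748
  θ3 = atan2(B,A) + arccos(C/0.3568) = 1.0478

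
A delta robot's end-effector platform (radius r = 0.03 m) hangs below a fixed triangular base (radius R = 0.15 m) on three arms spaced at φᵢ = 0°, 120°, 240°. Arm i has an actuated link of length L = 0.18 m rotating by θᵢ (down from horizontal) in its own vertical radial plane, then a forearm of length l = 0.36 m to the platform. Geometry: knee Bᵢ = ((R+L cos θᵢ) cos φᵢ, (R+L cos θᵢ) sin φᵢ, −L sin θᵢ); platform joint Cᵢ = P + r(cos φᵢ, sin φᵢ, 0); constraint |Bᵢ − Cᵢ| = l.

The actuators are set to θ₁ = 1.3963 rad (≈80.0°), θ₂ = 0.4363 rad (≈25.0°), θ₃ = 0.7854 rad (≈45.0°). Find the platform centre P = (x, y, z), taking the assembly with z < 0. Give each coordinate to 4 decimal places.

(-0.1457, 0.0456, -0.3756)

φ1=0.0°: virtual centre (0.1513, 0.0000, -0.1773), radius l
arm 2 at φ=120.0°: ρ2 = 0.2831;  centre 2 = (-0.1416, 0.2452, -0.0761)
centre 3 = (0.2473·cos240.0°, 0.2473·sin240.0°, -0.1273) = (-0.1236, -0.2141, -0.1273)
subtract pairs → two planes through P
[-0.5856 0.4904 0.2024]·P = 0.0317;  [-0.5498 -0.4283 0.1000]·P = 0.0230
Cramer: x(z) = -0.0478+0.2608z;  y(z) = 0.0075-0.1013z
sphere 1 gives Az²+Bz+C=0 with A=1.0783, B=0.2492, C=-0.0585;  B²−4AC=0.3145;  roots -0.3756, 0.1445;  negative root z = -0.3756
x = -0.1457, y = 0.0456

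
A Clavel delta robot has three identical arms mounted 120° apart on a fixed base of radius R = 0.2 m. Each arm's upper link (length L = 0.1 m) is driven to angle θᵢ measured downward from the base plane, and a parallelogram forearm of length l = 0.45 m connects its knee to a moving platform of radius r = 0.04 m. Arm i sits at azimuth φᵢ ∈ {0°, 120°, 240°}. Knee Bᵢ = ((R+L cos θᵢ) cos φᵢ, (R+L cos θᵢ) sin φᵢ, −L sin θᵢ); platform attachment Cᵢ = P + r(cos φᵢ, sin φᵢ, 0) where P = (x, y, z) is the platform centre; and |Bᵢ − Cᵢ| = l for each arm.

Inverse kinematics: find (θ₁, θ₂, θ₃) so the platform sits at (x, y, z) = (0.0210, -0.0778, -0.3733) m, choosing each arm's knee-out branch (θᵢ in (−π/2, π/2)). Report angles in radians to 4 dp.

θ₁ = 0.0004, θ₂ = 0.6110, θ₃ = -0.2619

φ1=0.0° → target in arm frame (0.0210, -0.0778)
  e−x'=0.1390;  (l²−L²−(e−x')²−y'²−z²)/2L = 0.1389
  √(A²+B²)=0.3983;  θ1 = -1.2143+1.2147 ≈ 0.0004
φ2=120.0° → target in arm frame (-0.0779, 0.0207)
  e−x'=0.2379;  (l²−L²−(e−x')²−y'²−z²)/2L = -0.0193
  γ=atan2(-0.3733,0.2379)=-1.0035;  ψ=arccos(-0.0437)=1.6145;  θ2=γ+ψ≈0.6110
rotate P by −φ3: (0.0569, 0.0571, -0.3733)
  A cos θ + B sin θ = C:  0.1031·cos θ + -0.3733·sin θ = 0.1963
  γ=atan2(-0.3733,0.1031)=-1.3013;  ψ=arccos(0.5068)=1.0393;  θ3=γ+ψ≈-0.2619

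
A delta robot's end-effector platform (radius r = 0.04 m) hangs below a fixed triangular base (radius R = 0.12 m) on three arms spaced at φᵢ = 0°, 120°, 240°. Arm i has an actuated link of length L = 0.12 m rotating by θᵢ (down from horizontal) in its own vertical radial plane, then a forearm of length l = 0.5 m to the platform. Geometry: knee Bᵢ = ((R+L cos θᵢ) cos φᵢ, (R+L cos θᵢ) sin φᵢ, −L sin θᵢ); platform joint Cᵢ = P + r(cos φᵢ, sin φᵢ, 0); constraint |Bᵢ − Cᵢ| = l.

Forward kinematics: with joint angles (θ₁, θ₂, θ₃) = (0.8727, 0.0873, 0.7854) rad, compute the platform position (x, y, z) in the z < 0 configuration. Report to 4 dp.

(-0.0912, 0.1235, -0.5080)

centre 1 = (0.1571·cos0.0°, 0.1571·sin0.0°, -0.0919) = (0.1571, 0.0000, -0.0919)
φ2=120.0°: virtual centre (-0.0998, 0.1728, -0.0105), radius l
arm 3 at φ=240.0°: (R−r)+L cos θ3 = 0.1649;  centre 3 = (-0.0824, -0.1428, -0.0849)
eliminate P² terms by subtracting sphere 1 from 2 and 3
linear system: -0.5138x+0.3456y = 0.0068−0.1629z; -0.4791x+-0.2855y = 0.0012−0.0142z
det = 0.3123;  x = -0.0076+0.1646z,  y = 0.0084+-0.2267z
sphere 1 gives Az²+Bz+C=0 with A=1.0785, B=0.1258, C=-0.2144;  B²−4AC=0.9405;  roots -0.5080, 0.3913;  negative root z = -0.5080
x = -0.0912, y = 0.1235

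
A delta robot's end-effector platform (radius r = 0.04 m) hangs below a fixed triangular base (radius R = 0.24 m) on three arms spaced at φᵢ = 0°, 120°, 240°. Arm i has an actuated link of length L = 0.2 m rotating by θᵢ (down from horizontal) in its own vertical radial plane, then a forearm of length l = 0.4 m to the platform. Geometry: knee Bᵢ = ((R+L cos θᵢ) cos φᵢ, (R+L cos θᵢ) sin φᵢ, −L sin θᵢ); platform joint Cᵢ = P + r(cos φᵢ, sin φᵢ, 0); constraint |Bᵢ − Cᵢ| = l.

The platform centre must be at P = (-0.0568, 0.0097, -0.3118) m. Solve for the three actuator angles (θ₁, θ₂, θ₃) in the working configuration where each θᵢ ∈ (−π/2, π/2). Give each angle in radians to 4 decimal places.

θ₁ = 0.9600, θ₂ = 0.5236, θ₃ = 0.6107

arm 1 (φ=0.0°): x'=-0.0568, y'=0.0097
  e−x'=0.2568;  (l²−L²−(e−x')²−y'²−z²)/2L = -0.1081
  θ1 = atan2(B,A) + arccos(C/0.4039) = 0.9600
φ2=120.0° → target in arm frame (0.0368, 0.0443)
  A cos θ + B sin θ = C:  0.1632·cos θ + -0.3118·sin θ = -0.0145
  θ2 = atan2(B,A) + arccos(C/0.3519) = 0.5236
φ3=240.0° → target in arm frame (0.0200, -0.0540)
  A cos θ + B sin θ = C:  0.1800·cos θ + -0.3118·sin θ = -0.0313
  √(A²+B²)=0.3600;  θ3 = -1.0472+1.6580 ≈ 0.6107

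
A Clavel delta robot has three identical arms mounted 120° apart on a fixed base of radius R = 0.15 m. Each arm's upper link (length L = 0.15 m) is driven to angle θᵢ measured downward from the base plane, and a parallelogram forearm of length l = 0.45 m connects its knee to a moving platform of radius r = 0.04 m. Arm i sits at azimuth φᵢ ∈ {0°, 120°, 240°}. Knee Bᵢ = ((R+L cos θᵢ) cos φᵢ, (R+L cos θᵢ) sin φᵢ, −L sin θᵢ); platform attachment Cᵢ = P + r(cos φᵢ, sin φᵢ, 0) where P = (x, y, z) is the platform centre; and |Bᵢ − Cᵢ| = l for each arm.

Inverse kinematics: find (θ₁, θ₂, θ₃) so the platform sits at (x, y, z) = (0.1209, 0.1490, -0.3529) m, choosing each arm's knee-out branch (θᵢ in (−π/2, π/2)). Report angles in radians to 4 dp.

rotate P by −φ1: (0.1209, 0.1490, -0.3529)
  A cos θ + B sin θ = C:  -0.0109·cos θ + -0.3529·sin θ = 0.1105
  √(A²+B²)=0.3531;  θ1 = -1.6017+1.2526 ≈ -0.3491
arm 2 (φ=120.0°): x'=0.0686, y'=-0.1792
  A=0.0414, B=-0.3529, C=(l²−L²−A²−y'²−z²)/(2L)=0.0721
  γ=atan2(-0.3529,0.0414)=-1.4540;  ψ=arccos(0.2029)=1.3664;  θ2=γ+ψ≈-0.0875
arm 3 (φ=240.0°): x'=-0.1895, y'=0.0302
  A=0.2995, B=-0.3529, C=(l²−L²−A²−y'²−z²)/(2L)=-0.1171
  θ3 = atan2(B,A) + arccos(C/0.4629) = 0.9596

θ₁ = -0.3491, θ₂ = -0.0875, θ₃ = 0.9596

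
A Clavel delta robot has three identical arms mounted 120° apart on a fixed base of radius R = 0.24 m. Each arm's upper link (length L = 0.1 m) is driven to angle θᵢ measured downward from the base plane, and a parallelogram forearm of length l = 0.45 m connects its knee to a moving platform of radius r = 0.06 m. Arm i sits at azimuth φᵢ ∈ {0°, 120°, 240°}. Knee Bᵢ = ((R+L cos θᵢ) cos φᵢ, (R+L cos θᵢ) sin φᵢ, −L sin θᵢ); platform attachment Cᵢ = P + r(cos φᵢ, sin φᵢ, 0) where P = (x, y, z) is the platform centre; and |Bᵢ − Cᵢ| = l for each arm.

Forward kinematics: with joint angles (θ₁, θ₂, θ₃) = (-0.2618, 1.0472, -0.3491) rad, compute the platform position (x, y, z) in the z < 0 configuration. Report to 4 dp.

(0.0621, -0.1186, -0.3515)

φ1=0.0°: virtual centre (0.2766, 0.0000, 0.0259), radius l
arm 2 at φ=120.0°: (R−r)+L cos θ2 = 0.2300;  O2 = (-0.1150, 0.1992, -0.0866)
φ3=240.0°: virtual centre (-0.1370, -0.2373, 0.0342), radius l
eliminate P² terms by subtracting sphere 1 from 2 and 3
plane₁₂: -0.7832x+0.3984y+-0.2250z = -0.0168
det = 0.7012;  x = 0.0119+-0.1428z,  y = -0.0187+0.2840z
sphere 1 gives Az²+Bz+C=0 with A=1.1010, B=0.0132, C=-0.1314;  B²−4AC=0.5789;  roots -0.3515, 0.3395;  negative root z = -0.3515
x = 0.0621, y = -0.1186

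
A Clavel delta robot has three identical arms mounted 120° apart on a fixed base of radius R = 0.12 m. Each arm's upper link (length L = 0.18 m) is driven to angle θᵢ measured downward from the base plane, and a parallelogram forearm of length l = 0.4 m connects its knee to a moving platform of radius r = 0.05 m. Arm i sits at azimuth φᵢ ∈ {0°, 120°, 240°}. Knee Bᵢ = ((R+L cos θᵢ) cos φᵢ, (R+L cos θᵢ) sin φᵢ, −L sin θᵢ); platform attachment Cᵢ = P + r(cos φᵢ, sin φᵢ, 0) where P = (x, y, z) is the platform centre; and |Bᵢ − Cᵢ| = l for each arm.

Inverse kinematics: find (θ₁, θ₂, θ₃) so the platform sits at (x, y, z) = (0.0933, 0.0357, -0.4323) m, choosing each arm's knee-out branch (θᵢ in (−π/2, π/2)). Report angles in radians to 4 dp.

φ1=0.0° → target in arm frame (0.0933, 0.0357)
  A=-0.0233, B=-0.4323, C=(l²−L²−A²−y'²−z²)/(2L)=-0.1697
  θ1 = atan2(B,A) + arccos(C/0.4329) = 0.3490
rotate P by −φ2: (-0.0157, -0.0987, -0.4323)
  A=0.0857, B=-0.4323, C=(l²−L²−A²−y'²−z²)/(2L)=-0.2121
  θ2 = atan2(B,A) + arccos(C/0.4407) = 0.6979
φ3=240.0° → target in arm frame (-0.0776, 0.0630)
  e−x'=0.1476;  (l²−L²−(e−x')²−y'²−z²)/2L = -0.2362
  θ3 = atan2(B,A) + arccos(C/0.4568) = 0.8723

θ₁ = 0.3490, θ₂ = 0.6979, θ₃ = 0.8723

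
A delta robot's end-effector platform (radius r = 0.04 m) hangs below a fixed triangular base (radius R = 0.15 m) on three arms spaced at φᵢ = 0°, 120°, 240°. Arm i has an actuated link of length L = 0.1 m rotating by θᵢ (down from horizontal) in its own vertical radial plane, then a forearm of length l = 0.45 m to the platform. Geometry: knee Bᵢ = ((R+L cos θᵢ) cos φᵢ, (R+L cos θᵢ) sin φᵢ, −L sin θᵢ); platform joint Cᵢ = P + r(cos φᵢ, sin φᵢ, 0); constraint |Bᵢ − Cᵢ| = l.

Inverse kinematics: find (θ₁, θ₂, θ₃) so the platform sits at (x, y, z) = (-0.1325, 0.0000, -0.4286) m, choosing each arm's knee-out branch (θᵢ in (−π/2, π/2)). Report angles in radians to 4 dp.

θ₁ = 1.0474, θ₂ = 0.1747, θ₃ = 0.1747

rotate P by −φ1: (-0.1325, 0.0000, -0.4286)
  A=0.2425, B=-0.4286, C=(l²−L²−A²−y'²−z²)/(2L)=-0.2500
  θ1 = atan2(B,A) + arccos(C/0.4924) = 1.0474
rotate P by −φ2: (0.0662, 0.1147, -0.4286)
  e−x'=0.0438;  (l²−L²−(e−x')²−y'²−z²)/2L = -0.0314
  √(A²+B²)=0.4308;  θ2 = -1.4691+1.6437 ≈ 0.1747
rotate P by −φ3: (0.0663, -0.1147, -0.4286)
  e−x'=0.0437;  (l²−L²−(e−x')²−y'²−z²)/2L = -0.0314
  θ3 = atan2(B,A) + arccos(C/0.4308) = 0.1747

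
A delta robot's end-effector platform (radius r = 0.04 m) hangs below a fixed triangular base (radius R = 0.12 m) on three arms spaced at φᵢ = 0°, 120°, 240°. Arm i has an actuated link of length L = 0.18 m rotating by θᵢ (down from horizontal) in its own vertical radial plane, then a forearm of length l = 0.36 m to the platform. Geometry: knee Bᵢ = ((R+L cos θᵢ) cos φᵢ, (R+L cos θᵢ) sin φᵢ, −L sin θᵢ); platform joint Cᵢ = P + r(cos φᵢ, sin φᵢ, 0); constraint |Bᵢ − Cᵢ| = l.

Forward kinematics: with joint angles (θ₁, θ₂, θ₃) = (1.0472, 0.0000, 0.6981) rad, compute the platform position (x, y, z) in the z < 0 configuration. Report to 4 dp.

S1 = (0.1700·cos0.0°, 0.1700·sin0.0°, -0.1559) = (0.1700, 0.0000, -0.1559)
arm 2 at φ=120.0°: ρ2 = 0.2600;  S2 = (-0.1300, 0.2252, 0.0000)
arm 3 at φ=240.0°: ρ3 = 0.2179;  S3 = (-0.1089, -0.1887, -0.1157)
subtract pairs → two planes through P
[-0.6000 0.4503 0.3118]·P = 0.0144;  [-0.5579 -0.3774 0.0804]·P = 0.0077
det = 0.4777;  x = -0.0186+0.3221z,  y = 0.0072+-0.2632z
quadratic in z: (1.1730)z²+(0.1865)z+(-0.0697)=0, √Δ=0.6014 → z ∈ {-0.3359, 0.1769}; z = -0.3359 (taking z<0)
x = -0.1268, y = 0.0956

(-0.1268, 0.0956, -0.3359)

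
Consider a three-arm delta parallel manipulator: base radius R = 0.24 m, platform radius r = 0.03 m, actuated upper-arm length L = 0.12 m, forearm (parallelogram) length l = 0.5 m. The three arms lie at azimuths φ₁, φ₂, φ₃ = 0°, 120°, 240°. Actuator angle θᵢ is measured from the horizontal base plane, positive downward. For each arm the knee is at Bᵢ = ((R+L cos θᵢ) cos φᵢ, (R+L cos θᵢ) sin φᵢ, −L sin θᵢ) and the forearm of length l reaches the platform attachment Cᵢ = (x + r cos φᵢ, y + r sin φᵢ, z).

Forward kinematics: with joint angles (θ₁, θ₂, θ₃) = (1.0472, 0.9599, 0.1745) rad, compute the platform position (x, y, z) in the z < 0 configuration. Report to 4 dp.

(-0.0616, -0.0858, -0.4682)

O1 = (0.2700·cos0.0°, 0.2700·sin0.0°, -0.1039) = (0.2700, 0.0000, -0.1039)
O2 = (0.2788·cos120.0°, 0.2788·sin120.0°, -0.0983) = (-0.1394, 0.2415, -0.0983)
O3 = (0.3282·cos240.0°, 0.3282·sin240.0°, -0.0208) = (-0.1641, -0.2842, -0.0208)
|O₂|²−|O₁|² = 0.0037;  |O₃|²−|O₁|² = 0.0244
plane₁₂: -0.8188x+0.4830y+0.0113z = 0.0037
det = 0.8847;  x = -0.0157+0.0979z,  y = -0.0190+0.1428z
quadratic in z: (1.0300)z²+(0.1465)z+(-0.1572)=0, √Δ=0.8180 → z ∈ {-0.4682, 0.3260}; z = -0.4682 (taking z<0)
x = -0.0616, y = -0.0858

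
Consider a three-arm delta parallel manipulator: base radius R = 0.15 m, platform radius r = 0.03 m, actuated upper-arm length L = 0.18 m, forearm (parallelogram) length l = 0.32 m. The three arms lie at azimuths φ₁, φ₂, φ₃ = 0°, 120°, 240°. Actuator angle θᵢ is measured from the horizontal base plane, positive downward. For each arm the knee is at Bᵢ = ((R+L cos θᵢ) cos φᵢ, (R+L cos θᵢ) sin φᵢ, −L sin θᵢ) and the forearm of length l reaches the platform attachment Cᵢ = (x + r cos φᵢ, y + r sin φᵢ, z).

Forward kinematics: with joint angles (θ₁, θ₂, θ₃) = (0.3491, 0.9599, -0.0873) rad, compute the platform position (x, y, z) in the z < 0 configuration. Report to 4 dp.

arm 1 at φ=0.0°: e+L cos θ1 = 0.2891;  S1 = (0.2891, 0.0000, -0.0616)
arm 2 at φ=120.0°: e+L cos θ2 = 0.2232;  S2 = (-0.1116, 0.1933, -0.1474)
arm 3 at φ=240.0°: e+L cos θ3 = 0.2993;  S3 = (-0.1497, -0.2592, 0.0157)
|S₂|²−|S₁|² = -0.0158;  |S₃|²−|S₁|² = 0.0024
[-0.8015 0.3867 -0.1717]·P = -0.0158;  [-0.8776 -0.5184 0.1545]·P = 0.0024
Cramer: x(z) = 0.0096-0.0388z;  y(z) = -0.0210+0.3637z
sphere 1 gives Az²+Bz+C=0 with A=1.1338, B=0.1296, C=-0.0200;  B²−4AC=0.1076;  roots -0.2018, 0.0875;  negative root z = -0.2018
x = 0.0174, y = -0.0944

(0.0174, -0.0944, -0.2018)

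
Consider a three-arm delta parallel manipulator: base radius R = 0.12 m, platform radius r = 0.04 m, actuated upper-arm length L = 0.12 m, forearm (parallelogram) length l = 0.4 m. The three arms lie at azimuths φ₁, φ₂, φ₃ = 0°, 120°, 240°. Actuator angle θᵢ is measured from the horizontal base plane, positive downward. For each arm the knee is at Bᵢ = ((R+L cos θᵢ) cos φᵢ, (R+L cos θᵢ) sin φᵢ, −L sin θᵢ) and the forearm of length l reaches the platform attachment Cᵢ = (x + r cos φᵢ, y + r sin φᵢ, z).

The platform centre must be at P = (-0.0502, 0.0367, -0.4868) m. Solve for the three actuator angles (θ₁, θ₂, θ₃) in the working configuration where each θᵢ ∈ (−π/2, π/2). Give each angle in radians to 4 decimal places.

rotate P by −φ1: (-0.0502, 0.0367, -0.4868)
  A=0.1302, B=-0.4868, C=(l²−L²−A²−y'²−z²)/(2L)=-0.4570
  θ1 = atan2(B,A) + arccos(C/0.5039) = 1.3971
φ2=120.0° → target in arm frame (0.0569, 0.0251)
  A=0.0231, B=-0.4868, C=(l²−L²−A²−y'²−z²)/(2L)=-0.3856
  γ=atan2(-0.4868,0.0231)=-1.5233;  ψ=arccos(-0.7912)=2.4835;  θ2=γ+ψ≈0.9602
rotate P by −φ3: (-0.0067, -0.0618, -0.4868)
  e−x'=0.0867;  (l²−L²−(e−x')²−y'²−z²)/2L = -0.4280
  γ=atan2(-0.4868,0.0867)=-1.3946;  ψ=arccos(-0.8655)=2.6170;  θ3=γ+ψ≈1.2224

θ₁ = 1.3971, θ₂ = 0.9602, θ₃ = 1.2224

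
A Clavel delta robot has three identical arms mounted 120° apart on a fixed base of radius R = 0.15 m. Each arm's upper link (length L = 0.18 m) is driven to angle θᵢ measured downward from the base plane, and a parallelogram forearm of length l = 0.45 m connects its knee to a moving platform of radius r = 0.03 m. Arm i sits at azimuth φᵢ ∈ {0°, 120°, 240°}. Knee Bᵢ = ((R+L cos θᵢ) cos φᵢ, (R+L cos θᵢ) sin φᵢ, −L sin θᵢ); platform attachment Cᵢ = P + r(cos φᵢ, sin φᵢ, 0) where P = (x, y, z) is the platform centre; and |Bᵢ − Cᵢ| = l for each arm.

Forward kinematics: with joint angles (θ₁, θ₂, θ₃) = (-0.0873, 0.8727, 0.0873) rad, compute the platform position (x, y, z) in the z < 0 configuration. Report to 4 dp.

S1 = (0.2993·cos0.0°, 0.2993·sin0.0°, 0.0157) = (0.2993, 0.0000, 0.0157)
S2 = (0.2357·cos120.0°, 0.2357·sin120.0°, -0.1379) = (-0.1178, 0.2041, -0.1379)
φ3=240.0°: virtual centre (-0.1497, -0.2592, -0.0157), radius l
|S₂|²−|S₁|² = -0.0153;  |S₃|²−|S₁|² = 0.0000
plane₁₂: -0.8343x+0.4082y+-0.3072z = -0.0153
det = 0.7991;  x = 0.0099+-0.2313z,  y = -0.0172+0.2796z
into |P−S₁|² = l²: 1.1317z² + 0.0929z + -0.1182 = 0;  Δ = 0.5437;  z = -0.3668 or 0.2847 → z<0 root = -0.3668
x = 0.0948, y = -0.1197

(0.0948, -0.1197, -0.3668)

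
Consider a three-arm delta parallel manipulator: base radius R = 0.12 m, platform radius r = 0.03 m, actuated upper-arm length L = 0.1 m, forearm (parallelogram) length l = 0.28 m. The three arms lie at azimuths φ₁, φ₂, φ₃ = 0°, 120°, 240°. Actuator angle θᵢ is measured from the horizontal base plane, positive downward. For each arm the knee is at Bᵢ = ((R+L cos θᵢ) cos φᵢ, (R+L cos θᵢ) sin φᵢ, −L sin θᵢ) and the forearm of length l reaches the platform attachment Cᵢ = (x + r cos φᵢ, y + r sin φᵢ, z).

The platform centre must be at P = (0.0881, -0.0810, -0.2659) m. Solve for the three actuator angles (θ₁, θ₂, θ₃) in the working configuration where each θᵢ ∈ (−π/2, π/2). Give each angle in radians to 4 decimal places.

φ1=0.0° → target in arm frame (0.0881, -0.0810)
  e−x'=0.0019;  (l²−L²−(e−x')²−y'²−z²)/2L = -0.0443
  √(A²+B²)=0.2659;  θ1 = -1.5637+1.7383 ≈ 0.1747
rotate P by −φ2: (-0.1142, -0.0358, -0.2659)
  e−x'=0.2042;  (l²−L²−(e−x')²−y'²−z²)/2L = -0.2264
  √(A²+B²)=0.3353;  θ2 = -0.9159+2.3122 ≈ 1.3963
arm 3 (φ=240.0°): x'=0.0261, y'=0.1168
  A=0.0639, B=-0.2659, C=(l²−L²−A²−y'²−z²)/(2L)=-0.1001
  √(A²+B²)=0.2735;  θ3 = -1.3349+1.9457 ≈ 0.6107

θ₁ = 0.1747, θ₂ = 1.3963, θ₃ = 0.6107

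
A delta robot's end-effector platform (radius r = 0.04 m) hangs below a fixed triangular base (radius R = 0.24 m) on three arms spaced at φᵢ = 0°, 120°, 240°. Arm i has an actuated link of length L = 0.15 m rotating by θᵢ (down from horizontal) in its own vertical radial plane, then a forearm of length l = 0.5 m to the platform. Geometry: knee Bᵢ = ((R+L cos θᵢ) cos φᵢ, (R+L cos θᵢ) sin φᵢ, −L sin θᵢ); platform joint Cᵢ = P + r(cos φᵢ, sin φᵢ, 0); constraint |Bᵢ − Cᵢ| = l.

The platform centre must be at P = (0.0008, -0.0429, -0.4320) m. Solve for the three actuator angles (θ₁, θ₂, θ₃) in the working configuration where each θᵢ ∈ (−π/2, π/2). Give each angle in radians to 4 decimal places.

rotate P by −φ1: (0.0008, -0.0429, -0.4320)
  A=0.1992, B=-0.4320, C=(l²−L²−A²−y'²−z²)/(2L)=-0.0022
  √(A²+B²)=0.4757;  θ1 = -1.1387+1.5753 ≈ 0.4366
φ2=120.0° → target in arm frame (-0.0376, 0.0208)
  A cos θ + B sin θ = C:  0.2376·cos θ + -0.4320·sin θ = -0.0533
  √(A²+B²)=0.4930;  θ2 = -1.0680+1.6791 ≈ 0.6111
rotate P by −φ3: (0.0368, 0.0221, -0.4320)
  e−x'=0.1632;  (l²−L²−(e−x')²−y'²−z²)/2L = 0.0458
  θ3 = atan2(B,A) + arccos(C/0.4618) = 0.2620

θ₁ = 0.4366, θ₂ = 0.6111, θ₃ = 0.2620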